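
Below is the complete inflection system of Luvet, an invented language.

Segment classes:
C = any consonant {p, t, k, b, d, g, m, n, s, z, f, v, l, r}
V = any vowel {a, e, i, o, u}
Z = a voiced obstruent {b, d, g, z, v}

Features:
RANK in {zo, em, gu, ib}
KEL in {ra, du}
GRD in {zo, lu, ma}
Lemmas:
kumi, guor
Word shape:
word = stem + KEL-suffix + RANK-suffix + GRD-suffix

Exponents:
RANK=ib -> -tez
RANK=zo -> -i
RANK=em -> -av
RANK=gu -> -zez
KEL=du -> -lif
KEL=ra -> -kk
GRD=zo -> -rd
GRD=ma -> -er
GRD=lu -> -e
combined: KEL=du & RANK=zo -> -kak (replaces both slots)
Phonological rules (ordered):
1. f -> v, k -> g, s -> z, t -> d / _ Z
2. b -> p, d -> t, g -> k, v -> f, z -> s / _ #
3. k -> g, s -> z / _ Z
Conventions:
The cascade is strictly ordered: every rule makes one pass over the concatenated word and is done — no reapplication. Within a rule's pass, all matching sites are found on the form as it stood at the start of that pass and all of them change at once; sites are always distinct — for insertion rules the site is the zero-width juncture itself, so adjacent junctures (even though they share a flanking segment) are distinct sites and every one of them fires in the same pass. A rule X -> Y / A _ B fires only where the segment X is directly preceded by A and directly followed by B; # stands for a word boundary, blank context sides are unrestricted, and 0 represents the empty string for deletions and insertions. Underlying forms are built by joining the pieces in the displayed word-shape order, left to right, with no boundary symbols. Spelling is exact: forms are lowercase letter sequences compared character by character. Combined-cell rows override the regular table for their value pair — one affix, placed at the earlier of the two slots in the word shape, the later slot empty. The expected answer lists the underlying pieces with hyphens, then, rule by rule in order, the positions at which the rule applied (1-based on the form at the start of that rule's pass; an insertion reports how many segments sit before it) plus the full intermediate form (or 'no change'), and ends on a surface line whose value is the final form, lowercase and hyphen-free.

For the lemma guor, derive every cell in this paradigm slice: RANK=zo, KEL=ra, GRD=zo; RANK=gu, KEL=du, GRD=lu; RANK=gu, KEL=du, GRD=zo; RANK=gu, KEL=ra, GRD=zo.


cell RANK=zo, KEL=ra, GRD=zo:
underlying: guor-kk-i-rd
1. f -> v, k -> g, s -> z, t -> d / _ Z: no change
2. b -> p, d -> t, g -> k, v -> f, z -> s / _ #: fires at position(s) 9: guorkkirt
3. k -> g, s -> z / _ Z: no change
surface: guorkkirt

cell RANK=gu, KEL=du, GRD=lu:
underlying: guor-lif-zez-e
1. f -> v, k -> g, s -> z, t -> d / _ Z: fires at position(s) 7: guorlivzeze
2. b -> p, d -> t, g -> k, v -> f, z -> s / _ #: no change
3. k -> g, s -> z / _ Z: no change
surface: guorlivzeze

cell RANK=gu, KEL=du, GRD=zo:
underlying: guor-lif-zez-rd
1. f -> v, k -> g, s -> z, t -> d / _ Z: fires at position(s) 7: guorlivzezrd
2. b -> p, d -> t, g -> k, v -> f, z -> s / _ #: fires at position(s) 12: guorlivzezrt
3. k -> g, s -> z / _ Z: no change
surface: guorlivzezrt

cell RANK=gu, KEL=ra, GRD=zo:
underlying: guor-kk-zez-rd
1. f -> v, k -> g, s -> z, t -> d / _ Z: fires at position(s) 6: guorkgzezrd
2. b -> p, d -> t, g -> k, v -> f, z -> s / _ #: fires at position(s) 11: guorkgzezrt
3. k -> g, s -> z / _ Z: fires at position(s) 5: guorggzezrt
surface: guorggzezrt


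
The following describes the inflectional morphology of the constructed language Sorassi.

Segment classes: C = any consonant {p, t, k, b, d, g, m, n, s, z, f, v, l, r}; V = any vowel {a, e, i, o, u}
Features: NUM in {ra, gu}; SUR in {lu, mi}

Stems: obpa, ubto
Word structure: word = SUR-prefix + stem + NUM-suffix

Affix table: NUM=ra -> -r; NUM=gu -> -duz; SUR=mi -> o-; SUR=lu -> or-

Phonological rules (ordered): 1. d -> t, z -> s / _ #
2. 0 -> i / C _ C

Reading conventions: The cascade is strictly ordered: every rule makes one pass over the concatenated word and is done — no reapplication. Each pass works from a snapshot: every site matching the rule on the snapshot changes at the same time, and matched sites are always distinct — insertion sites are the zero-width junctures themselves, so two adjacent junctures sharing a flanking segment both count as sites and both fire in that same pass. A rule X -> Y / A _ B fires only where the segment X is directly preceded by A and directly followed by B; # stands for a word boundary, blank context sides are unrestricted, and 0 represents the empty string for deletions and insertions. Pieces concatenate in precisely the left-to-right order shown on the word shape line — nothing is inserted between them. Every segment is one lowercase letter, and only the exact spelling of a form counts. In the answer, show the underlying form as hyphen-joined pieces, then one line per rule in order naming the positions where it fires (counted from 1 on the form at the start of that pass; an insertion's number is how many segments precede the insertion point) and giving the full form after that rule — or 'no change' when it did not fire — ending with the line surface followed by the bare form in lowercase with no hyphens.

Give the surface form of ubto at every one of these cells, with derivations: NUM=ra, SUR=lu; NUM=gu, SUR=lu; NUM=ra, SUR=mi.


cell NUM=ra, SUR=lu:
underlying: or-ubto-r
1. d -> t, z -> s / _ #: no change
2. 0 -> i / C _ C: inserts after position(s) 4: orubitor
surface: orubitor

cell NUM=gu, SUR=lu:
underlying: or-ubto-duz
1. d -> t, z -> s / _ #: fires at position(s) 9: orubtodus
2. 0 -> i / C _ C: inserts after position(s) 4: orubitodus
surface: orubitodus

cell NUM=ra, SUR=mi:
underlying: o-ubto-r
1. d -> t, z -> s / _ #: no change
2. 0 -> i / C _ C: inserts after position(s) 3: oubitor
surface: oubitor


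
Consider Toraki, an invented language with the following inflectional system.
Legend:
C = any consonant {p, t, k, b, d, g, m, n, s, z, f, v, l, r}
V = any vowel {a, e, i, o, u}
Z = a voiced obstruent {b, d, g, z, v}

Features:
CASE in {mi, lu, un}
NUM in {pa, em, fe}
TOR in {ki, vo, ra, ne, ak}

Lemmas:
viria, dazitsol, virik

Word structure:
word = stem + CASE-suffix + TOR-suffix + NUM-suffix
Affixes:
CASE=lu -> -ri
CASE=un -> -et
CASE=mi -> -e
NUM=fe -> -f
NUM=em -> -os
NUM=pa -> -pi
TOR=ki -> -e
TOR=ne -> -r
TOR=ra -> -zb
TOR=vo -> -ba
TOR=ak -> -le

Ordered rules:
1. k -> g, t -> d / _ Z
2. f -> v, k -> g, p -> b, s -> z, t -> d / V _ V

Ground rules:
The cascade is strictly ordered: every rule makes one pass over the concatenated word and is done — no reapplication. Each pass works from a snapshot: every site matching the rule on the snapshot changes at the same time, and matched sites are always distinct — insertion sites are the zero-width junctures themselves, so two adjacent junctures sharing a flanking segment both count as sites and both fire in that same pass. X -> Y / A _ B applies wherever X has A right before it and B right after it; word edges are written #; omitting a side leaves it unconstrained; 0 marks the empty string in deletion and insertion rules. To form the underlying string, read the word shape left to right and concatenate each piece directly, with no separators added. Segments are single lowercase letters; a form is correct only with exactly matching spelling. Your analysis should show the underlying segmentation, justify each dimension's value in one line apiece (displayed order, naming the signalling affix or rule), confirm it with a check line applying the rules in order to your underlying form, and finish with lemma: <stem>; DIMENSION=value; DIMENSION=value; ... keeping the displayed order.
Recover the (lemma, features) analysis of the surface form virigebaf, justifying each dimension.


underlying: virik-e-ba-f
CASE=mi - signalled by the affix -e
NUM=fe - signalled by the affix -f
TOR=vo - signalled by the affix -ba
check: virikebaf -> virikebaf -> virigebaf
lemma: virik; CASE=mi; NUM=fe; TOR=vo


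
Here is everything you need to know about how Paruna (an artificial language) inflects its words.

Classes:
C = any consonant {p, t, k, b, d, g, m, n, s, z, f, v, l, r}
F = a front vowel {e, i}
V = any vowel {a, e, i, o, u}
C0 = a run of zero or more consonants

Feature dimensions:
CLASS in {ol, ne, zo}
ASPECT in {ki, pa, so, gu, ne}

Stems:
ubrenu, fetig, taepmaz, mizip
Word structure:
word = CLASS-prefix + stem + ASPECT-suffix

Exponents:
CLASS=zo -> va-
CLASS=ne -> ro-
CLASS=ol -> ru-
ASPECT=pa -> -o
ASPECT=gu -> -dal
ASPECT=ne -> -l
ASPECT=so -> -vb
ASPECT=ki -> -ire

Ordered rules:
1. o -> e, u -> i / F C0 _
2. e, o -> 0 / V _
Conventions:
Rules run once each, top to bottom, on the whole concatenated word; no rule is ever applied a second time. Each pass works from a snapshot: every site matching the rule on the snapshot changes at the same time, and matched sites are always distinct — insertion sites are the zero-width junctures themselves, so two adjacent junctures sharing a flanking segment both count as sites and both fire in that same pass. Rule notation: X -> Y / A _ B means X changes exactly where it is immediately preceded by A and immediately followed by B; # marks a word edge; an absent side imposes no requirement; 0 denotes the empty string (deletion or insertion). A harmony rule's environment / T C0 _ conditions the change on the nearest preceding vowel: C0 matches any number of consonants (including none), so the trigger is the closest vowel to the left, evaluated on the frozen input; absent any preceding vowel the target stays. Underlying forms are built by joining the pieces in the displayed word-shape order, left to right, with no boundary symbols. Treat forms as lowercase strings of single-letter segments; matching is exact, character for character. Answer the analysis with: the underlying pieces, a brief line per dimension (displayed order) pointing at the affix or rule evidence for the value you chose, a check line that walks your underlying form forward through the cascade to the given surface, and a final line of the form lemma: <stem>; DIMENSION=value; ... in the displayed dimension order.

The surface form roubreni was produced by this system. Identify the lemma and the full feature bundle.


underlying: ro-ubrenu-o
CLASS=ne - signalled by the affix ro-
ASPECT=pa - signalled by the affix -o
check: roubrenuo -> roubrenio -> roubreni
lemma: ubrenu; CLASS=ne; ASPECT=pa


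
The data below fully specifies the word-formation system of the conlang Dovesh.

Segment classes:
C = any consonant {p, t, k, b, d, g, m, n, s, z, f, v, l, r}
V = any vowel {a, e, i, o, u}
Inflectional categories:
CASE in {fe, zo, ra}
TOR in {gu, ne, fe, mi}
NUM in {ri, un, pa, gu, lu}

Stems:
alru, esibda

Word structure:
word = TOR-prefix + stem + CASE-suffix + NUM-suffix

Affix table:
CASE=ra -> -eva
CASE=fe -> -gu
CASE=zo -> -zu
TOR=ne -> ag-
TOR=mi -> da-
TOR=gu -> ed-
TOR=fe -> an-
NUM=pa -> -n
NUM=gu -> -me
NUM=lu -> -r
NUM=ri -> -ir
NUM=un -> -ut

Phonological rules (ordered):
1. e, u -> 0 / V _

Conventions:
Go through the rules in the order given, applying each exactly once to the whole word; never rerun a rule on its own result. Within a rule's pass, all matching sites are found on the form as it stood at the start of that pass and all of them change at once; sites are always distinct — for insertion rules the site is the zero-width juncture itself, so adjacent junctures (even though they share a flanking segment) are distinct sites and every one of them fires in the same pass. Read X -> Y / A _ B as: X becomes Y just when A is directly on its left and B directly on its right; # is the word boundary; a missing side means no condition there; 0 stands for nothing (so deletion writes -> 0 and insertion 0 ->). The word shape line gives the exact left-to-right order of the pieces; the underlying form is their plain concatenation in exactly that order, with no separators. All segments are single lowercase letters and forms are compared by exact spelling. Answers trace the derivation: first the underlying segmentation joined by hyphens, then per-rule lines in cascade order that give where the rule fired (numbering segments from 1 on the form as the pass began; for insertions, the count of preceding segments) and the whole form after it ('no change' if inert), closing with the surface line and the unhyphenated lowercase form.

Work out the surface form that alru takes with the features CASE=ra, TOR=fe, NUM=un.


underlying: an-alru-eva-ut
1. e, u -> 0 / V _: fires at position(s) 7, 10: analruvat
surface: analruvat


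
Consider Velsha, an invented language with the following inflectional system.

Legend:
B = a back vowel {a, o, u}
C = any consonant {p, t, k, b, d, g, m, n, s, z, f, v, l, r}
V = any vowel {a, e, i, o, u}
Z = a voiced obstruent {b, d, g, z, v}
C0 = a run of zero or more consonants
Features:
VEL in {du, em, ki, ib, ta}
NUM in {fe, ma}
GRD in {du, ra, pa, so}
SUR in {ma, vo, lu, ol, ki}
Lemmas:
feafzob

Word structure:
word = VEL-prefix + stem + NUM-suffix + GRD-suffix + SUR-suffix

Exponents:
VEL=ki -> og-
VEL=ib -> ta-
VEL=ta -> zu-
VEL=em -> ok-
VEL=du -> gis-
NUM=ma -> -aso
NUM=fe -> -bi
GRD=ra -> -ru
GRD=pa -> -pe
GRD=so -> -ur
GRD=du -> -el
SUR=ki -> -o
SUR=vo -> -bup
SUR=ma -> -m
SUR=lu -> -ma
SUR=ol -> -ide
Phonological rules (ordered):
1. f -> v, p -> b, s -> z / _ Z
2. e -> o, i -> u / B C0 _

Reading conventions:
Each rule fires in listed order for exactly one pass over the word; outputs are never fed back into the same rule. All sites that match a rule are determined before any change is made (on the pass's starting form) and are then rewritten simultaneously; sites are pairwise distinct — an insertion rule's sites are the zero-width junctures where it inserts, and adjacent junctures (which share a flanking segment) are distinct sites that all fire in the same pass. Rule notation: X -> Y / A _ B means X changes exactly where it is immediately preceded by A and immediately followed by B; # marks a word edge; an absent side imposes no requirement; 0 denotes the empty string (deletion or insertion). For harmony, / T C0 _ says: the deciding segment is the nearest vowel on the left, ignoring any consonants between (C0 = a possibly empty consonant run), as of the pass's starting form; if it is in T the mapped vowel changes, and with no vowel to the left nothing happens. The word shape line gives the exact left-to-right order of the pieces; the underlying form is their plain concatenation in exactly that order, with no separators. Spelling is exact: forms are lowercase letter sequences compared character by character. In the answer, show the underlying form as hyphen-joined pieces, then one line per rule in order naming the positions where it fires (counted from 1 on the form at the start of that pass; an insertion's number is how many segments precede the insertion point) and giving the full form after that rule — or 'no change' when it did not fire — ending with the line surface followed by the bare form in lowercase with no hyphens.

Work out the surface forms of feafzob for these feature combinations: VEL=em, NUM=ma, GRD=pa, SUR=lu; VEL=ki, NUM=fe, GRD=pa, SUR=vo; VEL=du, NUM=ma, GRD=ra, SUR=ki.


cell VEL=em, NUM=ma, GRD=pa, SUR=lu:
underlying: ok-feafzob-aso-pe-ma
1. f -> v, p -> b, s -> z / _ Z: fires at position(s) 6: okfeavzobasopema
2. e -> o, i -> u / B C0 _: fires at position(s) 4, 14: okfoavzobasopoma
surface: okfoavzobasopoma

cell VEL=ki, NUM=fe, GRD=pa, SUR=vo:
underlying: og-feafzob-bi-pe-bup
1. f -> v, p -> b, s -> z / _ Z: fires at position(s) 6: ogfeavzobbipebup
2. e -> o, i -> u / B C0 _: fires at position(s) 4, 11: ogfoavzobbupebup
surface: ogfoavzobbupebup

cell VEL=du, NUM=ma, GRD=ra, SUR=ki:
underlying: gis-feafzob-aso-ru-o
1. f -> v, p -> b, s -> z / _ Z: fires at position(s) 7: gisfeavzobasoruo
2. e -> o, i -> u / B C0 _: no change
surface: gisfeavzobasoruo


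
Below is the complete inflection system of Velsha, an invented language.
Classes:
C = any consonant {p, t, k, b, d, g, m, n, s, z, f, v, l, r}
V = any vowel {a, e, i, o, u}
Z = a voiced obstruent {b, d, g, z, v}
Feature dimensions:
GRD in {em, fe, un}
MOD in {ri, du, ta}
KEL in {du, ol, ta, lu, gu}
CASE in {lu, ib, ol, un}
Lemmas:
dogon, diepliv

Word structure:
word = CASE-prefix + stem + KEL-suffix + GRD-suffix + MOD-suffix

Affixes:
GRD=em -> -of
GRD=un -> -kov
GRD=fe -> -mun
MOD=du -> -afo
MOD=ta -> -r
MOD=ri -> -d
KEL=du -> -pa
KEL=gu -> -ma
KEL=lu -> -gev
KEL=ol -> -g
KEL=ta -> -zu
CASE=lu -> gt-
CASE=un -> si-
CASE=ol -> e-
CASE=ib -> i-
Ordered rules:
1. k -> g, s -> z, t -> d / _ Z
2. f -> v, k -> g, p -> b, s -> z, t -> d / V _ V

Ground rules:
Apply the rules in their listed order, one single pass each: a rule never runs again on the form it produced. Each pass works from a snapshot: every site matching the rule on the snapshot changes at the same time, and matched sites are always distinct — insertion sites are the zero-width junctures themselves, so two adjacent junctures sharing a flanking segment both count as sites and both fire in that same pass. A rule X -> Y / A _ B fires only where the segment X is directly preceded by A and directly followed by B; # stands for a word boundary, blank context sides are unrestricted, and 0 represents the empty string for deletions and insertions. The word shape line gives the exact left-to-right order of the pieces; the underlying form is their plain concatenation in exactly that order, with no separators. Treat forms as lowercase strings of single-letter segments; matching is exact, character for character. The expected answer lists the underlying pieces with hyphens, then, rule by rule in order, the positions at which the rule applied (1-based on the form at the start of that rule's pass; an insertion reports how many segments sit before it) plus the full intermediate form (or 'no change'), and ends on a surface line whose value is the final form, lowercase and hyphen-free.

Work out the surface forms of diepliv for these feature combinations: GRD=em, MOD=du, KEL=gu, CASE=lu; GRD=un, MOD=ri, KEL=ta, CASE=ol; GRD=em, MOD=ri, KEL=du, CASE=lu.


cell GRD=em, MOD=du, KEL=gu, CASE=lu:
underlying: gt-diepliv-ma-of-afo
1. k -> g, s -> z, t -> d / _ Z: fires at position(s) 2: gddieplivmaofafo
2. f -> v, k -> g, p -> b, s -> z, t -> d / V _ V: fires at position(s) 13, 15: gddieplivmaovavo
surface: gddieplivmaovavo

cell GRD=un, MOD=ri, KEL=ta, CASE=ol:
underlying: e-diepliv-zu-kov-d
1. k -> g, s -> z, t -> d / _ Z: no change
2. f -> v, k -> g, p -> b, s -> z, t -> d / V _ V: fires at position(s) 11: edieplivzugovd
surface: edieplivzugovd

cell GRD=em, MOD=ri, KEL=du, CASE=lu:
underlying: gt-diepliv-pa-of-d
1. k -> g, s -> z, t -> d / _ Z: fires at position(s) 2: gddieplivpaofd
2. f -> v, k -> g, p -> b, s -> z, t -> d / V _ V: no change
surface: gddieplivpaofd


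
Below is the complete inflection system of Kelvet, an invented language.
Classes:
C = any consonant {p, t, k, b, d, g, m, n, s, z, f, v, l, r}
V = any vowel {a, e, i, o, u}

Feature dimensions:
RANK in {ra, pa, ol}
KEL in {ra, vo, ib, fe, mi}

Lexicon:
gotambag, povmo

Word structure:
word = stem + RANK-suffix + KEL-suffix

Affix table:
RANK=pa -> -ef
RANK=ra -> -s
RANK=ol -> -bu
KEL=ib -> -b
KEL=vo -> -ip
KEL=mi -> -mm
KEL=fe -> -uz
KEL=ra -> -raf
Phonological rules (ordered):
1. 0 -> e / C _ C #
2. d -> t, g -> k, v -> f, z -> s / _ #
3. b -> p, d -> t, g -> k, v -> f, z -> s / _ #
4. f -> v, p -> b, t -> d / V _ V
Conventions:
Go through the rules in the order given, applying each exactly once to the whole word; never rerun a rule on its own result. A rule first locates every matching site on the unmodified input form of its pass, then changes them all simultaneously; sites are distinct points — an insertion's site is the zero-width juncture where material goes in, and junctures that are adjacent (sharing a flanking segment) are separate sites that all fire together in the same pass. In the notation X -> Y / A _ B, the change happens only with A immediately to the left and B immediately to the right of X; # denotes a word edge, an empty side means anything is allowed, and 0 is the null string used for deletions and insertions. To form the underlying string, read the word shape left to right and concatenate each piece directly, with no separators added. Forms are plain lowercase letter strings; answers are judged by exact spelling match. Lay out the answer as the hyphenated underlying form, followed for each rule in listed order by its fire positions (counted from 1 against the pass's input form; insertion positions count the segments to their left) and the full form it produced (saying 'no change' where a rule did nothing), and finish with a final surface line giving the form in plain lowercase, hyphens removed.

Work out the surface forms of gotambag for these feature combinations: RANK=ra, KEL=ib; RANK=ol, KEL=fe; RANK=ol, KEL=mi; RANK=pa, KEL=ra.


cell RANK=ra, KEL=ib:
underlying: gotambag-s-b
1. 0 -> e / C _ C #: inserts after position(s) 9: gotambagseb
2. d -> t, g -> k, v -> f, z -> s / _ #: no change
3. b -> p, d -> t, g -> k, v -> f, z -> s / _ #: fires at position(s) 11: gotambagsep
4. f -> v, p -> b, t -> d / V _ V: fires at position(s) 3: godambagsep
surface: godambagsep

cell RANK=ol, KEL=fe:
underlying: gotambag-bu-uz
1. 0 -> e / C _ C #: no change
2. d -> t, g -> k, v -> f, z -> s / _ #: fires at position(s) 12: gotambagbuus
3. b -> p, d -> t, g -> k, v -> f, z -> s / _ #: no change
4. f -> v, p -> b, t -> d / V _ V: fires at position(s) 3: godambagbuus
surface: godambagbuus

cell RANK=ol, KEL=mi:
underlying: gotambag-bu-mm
1. 0 -> e / C _ C #: inserts after position(s) 11: gotambagbumem
2. d -> t, g -> k, v -> f, z -> s / _ #: no change
3. b -> p, d -> t, g -> k, v -> f, z -> s / _ #: no change
4. f -> v, p -> b, t -> d / V _ V: fires at position(s) 3: godambagbumem
surface: godambagbumem

cell RANK=pa, KEL=ra:
underlying: gotambag-ef-raf
1. 0 -> e / C _ C #: no change
2. d -> t, g -> k, v -> f, z -> s / _ #: no change
3. b -> p, d -> t, g -> k, v -> f, z -> s / _ #: no change
4. f -> v, p -> b, t -> d / V _ V: fires at position(s) 3: godambagefraf
surface: godambagefraf


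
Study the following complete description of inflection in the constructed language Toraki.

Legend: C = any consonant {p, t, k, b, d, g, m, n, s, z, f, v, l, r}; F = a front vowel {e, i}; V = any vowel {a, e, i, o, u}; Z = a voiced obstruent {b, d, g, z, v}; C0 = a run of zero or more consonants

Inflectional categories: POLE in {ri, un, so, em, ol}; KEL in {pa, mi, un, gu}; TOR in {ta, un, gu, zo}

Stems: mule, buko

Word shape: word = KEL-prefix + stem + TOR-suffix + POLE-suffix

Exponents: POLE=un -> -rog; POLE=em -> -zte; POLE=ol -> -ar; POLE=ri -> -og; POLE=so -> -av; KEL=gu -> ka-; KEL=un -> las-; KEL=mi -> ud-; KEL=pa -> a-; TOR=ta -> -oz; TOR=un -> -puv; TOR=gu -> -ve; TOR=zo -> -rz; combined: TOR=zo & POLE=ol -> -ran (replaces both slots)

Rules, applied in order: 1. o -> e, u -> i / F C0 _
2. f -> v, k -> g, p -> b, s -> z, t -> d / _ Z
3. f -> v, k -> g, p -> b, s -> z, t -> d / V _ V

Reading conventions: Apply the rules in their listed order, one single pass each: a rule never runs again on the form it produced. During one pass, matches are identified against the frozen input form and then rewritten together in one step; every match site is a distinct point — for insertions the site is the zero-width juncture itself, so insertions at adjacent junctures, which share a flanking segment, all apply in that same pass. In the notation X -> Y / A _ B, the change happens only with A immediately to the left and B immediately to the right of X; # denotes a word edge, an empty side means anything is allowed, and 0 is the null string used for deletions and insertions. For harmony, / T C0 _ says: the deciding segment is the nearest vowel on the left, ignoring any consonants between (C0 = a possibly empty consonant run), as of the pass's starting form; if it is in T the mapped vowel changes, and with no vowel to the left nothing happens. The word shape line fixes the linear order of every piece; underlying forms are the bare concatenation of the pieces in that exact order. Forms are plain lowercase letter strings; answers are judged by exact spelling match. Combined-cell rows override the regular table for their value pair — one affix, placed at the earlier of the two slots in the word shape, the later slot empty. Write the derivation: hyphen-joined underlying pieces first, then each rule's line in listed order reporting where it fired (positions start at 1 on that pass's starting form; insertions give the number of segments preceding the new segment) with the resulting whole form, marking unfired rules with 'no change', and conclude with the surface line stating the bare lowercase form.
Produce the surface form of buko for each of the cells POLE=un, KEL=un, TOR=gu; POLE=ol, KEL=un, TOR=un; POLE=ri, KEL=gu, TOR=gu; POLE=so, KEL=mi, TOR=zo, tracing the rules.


cell POLE=un, KEL=un, TOR=gu:
underlying: las-buko-ve-rog
1. o -> e, u -> i / F C0 _: fires at position(s) 11: lasbukovereg
2. f -> v, k -> g, p -> b, s -> z, t -> d / _ Z: fires at position(s) 3: lazbukovereg
3. f -> v, k -> g, p -> b, s -> z, t -> d / V _ V: fires at position(s) 6: lazbugovereg
surface: lazbugovereg

cell POLE=ol, KEL=un, TOR=un:
underlying: las-buko-puv-ar
1. o -> e, u -> i / F C0 _: no change
2. f -> v, k -> g, p -> b, s -> z, t -> d / _ Z: fires at position(s) 3: lazbukopuvar
3. f -> v, k -> g, p -> b, s -> z, t -> d / V _ V: fires at position(s) 6, 8: lazbugobuvar
surface: lazbugobuvar

cell POLE=ri, KEL=gu, TOR=gu:
underlying: ka-buko-ve-og
1. o -> e, u -> i / F C0 _: fires at position(s) 9: kabukoveeg
2. f -> v, k -> g, p -> b, s -> z, t -> d / _ Z: no change
3. f -> v, k -> g, p -> b, s -> z, t -> d / V _ V: fires at position(s) 5: kabugoveeg
surface: kabugoveeg

cell POLE=so, KEL=mi, TOR=zo:
underlying: ud-buko-rz-av
1. o -> e, u -> i / F C0 _: no change
2. f -> v, k -> g, p -> b, s -> z, t -> d / _ Z: no change
3. f -> v, k -> g, p -> b, s -> z, t -> d / V _ V: fires at position(s) 5: udbugorzav
surface: udbugorzav


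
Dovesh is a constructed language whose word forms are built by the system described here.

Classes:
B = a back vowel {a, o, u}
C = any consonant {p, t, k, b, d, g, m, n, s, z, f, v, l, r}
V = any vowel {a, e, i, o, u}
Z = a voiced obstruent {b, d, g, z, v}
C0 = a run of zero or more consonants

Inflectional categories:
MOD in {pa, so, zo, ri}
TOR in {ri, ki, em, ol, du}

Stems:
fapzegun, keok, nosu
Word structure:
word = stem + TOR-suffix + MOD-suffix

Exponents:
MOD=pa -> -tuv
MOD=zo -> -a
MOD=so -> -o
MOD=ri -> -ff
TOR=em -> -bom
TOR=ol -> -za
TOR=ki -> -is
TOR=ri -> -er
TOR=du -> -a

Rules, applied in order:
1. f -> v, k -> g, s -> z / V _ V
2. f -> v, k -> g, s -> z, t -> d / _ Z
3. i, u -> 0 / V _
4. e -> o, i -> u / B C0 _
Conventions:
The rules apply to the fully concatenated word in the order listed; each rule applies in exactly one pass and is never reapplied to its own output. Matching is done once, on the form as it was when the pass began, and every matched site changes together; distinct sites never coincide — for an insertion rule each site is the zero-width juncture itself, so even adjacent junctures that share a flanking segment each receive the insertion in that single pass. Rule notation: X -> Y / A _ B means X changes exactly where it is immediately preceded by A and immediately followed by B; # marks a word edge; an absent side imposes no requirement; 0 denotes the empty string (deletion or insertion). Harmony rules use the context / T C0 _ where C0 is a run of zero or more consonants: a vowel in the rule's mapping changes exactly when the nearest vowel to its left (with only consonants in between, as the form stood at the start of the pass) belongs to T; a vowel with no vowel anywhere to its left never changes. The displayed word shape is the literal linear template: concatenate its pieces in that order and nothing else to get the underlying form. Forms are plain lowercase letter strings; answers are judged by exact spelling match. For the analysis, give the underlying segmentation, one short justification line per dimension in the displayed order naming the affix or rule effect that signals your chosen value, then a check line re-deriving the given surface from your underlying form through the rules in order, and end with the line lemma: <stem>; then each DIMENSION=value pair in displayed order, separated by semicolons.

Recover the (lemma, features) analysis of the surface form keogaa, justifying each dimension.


underlying: keok-a-a
MOD=zo - signalled by the affix -a
TOR=du - signalled by the affix -a
check: keokaa -> keogaa -> keogaa -> keogaa -> keogaa
lemma: keok; MOD=zo; TOR=du


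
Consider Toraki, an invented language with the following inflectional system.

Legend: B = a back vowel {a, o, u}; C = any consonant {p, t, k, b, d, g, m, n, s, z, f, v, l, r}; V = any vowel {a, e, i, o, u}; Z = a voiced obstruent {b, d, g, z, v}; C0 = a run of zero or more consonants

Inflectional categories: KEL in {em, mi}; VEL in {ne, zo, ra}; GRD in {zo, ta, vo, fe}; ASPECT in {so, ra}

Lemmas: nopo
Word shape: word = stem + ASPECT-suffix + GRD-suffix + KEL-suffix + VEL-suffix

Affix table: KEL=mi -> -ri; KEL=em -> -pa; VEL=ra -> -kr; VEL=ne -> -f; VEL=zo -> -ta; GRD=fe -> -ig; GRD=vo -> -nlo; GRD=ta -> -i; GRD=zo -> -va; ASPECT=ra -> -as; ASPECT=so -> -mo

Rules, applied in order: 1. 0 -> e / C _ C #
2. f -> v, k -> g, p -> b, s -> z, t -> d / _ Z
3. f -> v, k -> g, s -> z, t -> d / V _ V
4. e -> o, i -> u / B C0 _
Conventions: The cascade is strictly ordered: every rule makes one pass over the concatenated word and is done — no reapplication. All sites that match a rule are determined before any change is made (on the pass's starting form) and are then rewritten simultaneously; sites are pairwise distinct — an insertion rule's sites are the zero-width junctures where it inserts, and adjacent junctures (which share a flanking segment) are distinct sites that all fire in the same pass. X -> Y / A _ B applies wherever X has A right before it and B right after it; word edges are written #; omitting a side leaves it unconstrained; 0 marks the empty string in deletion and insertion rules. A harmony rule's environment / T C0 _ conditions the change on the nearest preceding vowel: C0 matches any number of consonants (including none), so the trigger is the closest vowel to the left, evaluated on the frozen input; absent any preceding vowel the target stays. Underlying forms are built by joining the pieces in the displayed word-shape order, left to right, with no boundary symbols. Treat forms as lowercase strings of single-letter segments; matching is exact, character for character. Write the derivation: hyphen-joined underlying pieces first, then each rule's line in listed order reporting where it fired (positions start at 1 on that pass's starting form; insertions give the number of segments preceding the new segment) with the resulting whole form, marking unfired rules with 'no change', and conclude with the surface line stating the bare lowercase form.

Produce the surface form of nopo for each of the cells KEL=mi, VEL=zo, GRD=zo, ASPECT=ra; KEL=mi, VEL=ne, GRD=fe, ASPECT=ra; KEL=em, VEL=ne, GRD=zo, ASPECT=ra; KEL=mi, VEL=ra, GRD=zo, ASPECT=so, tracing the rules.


cell KEL=mi, VEL=zo, GRD=zo, ASPECT=ra:
underlying: nopo-as-va-ri-ta
1. 0 -> e / C _ C #: no change
2. f -> v, k -> g, p -> b, s -> z, t -> d / _ Z: fires at position(s) 6: nopoazvarita
3. f -> v, k -> g, s -> z, t -> d / V _ V: fires at position(s) 11: nopoazvarida
4. e -> o, i -> u / B C0 _: fires at position(s) 10: nopoazvaruda
surface: nopoazvaruda

cell KEL=mi, VEL=ne, GRD=fe, ASPECT=ra:
underlying: nopo-as-ig-ri-f
1. 0 -> e / C _ C #: no change
2. f -> v, k -> g, p -> b, s -> z, t -> d / _ Z: no change
3. f -> v, k -> g, s -> z, t -> d / V _ V: fires at position(s) 6: nopoazigrif
4. e -> o, i -> u / B C0 _: fires at position(s) 7: nopoazugrif
surface: nopoazugrif

cell KEL=em, VEL=ne, GRD=zo, ASPECT=ra:
underlying: nopo-as-va-pa-f
1. 0 -> e / C _ C #: no change
2. f -> v, k -> g, p -> b, s -> z, t -> d / _ Z: fires at position(s) 6: nopoazvapaf
3. f -> v, k -> g, s -> z, t -> d / V _ V: no change
4. e -> o, i -> u / B C0 _: no change
surface: nopoazvapaf

cell KEL=mi, VEL=ra, GRD=zo, ASPECT=so:
underlying: nopo-mo-va-ri-kr
1. 0 -> e / C _ C #: inserts after position(s) 11: nopomovariker
2. f -> v, k -> g, p -> b, s -> z, t -> d / _ Z: no change
3. f -> v, k -> g, s -> z, t -> d / V _ V: fires at position(s) 11: nopomovariger
4. e -> o, i -> u / B C0 _: fires at position(s) 10: nopomovaruger
surface: nopomovaruger


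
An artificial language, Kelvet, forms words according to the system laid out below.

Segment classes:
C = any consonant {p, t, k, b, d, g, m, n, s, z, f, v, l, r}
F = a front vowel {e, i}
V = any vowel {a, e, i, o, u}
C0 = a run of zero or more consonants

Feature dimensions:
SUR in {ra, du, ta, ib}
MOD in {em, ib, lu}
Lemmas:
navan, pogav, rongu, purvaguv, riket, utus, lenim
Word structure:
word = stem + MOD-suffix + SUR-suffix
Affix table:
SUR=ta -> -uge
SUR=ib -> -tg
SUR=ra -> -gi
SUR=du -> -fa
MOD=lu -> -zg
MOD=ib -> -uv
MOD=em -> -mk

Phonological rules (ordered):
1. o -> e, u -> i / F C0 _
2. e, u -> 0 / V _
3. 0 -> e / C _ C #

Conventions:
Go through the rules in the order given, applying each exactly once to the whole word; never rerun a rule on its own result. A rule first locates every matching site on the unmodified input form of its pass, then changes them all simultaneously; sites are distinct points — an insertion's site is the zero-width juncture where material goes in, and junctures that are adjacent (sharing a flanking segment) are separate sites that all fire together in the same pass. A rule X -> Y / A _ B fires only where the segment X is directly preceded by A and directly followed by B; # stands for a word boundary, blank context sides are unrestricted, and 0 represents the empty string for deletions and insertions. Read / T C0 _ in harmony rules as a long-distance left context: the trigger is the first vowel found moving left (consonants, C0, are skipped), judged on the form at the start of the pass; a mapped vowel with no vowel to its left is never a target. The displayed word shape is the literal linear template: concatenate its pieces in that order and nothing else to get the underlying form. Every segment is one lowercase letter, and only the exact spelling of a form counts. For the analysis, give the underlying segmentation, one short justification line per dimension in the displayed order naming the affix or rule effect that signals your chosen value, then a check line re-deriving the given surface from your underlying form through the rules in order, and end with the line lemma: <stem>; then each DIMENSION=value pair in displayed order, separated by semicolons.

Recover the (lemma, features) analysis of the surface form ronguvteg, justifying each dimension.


underlying: rongu-uv-tg
SUR=ib - signalled by the affix -tg
MOD=ib - signalled by the affix -uv
check: ronguuvtg -> ronguuvtg -> ronguvtg -> ronguvteg
lemma: rongu; SUR=ib; MOD=ib


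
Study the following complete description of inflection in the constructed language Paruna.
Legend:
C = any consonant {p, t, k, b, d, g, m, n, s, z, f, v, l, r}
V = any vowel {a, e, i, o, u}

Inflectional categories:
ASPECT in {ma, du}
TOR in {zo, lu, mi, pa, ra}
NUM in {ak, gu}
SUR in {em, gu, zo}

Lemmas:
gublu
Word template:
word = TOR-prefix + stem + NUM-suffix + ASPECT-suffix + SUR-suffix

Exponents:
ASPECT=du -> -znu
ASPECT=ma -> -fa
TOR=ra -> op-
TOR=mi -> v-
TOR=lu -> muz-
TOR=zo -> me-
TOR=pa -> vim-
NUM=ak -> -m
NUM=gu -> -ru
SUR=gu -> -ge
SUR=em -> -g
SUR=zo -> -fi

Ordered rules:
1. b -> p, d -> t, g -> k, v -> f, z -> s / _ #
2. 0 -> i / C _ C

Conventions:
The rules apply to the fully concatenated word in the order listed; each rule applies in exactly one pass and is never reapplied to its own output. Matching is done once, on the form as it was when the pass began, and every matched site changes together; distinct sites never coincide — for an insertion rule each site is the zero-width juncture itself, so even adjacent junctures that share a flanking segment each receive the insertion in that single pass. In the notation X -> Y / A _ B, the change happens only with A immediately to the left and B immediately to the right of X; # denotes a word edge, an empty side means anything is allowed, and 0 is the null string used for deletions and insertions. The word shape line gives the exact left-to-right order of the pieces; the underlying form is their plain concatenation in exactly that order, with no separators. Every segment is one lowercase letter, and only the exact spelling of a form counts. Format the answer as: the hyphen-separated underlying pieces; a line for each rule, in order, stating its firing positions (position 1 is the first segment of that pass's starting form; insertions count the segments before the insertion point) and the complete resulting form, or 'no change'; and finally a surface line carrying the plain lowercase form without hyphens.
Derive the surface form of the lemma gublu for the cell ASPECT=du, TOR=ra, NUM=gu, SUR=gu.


underlying: op-gublu-ru-znu-ge
1. b -> p, d -> t, g -> k, v -> f, z -> s / _ #: no change
2. 0 -> i / C _ C: inserts after position(s) 2, 5, 10: opigubiluruzinuge
surface: opigubiluruzinuge


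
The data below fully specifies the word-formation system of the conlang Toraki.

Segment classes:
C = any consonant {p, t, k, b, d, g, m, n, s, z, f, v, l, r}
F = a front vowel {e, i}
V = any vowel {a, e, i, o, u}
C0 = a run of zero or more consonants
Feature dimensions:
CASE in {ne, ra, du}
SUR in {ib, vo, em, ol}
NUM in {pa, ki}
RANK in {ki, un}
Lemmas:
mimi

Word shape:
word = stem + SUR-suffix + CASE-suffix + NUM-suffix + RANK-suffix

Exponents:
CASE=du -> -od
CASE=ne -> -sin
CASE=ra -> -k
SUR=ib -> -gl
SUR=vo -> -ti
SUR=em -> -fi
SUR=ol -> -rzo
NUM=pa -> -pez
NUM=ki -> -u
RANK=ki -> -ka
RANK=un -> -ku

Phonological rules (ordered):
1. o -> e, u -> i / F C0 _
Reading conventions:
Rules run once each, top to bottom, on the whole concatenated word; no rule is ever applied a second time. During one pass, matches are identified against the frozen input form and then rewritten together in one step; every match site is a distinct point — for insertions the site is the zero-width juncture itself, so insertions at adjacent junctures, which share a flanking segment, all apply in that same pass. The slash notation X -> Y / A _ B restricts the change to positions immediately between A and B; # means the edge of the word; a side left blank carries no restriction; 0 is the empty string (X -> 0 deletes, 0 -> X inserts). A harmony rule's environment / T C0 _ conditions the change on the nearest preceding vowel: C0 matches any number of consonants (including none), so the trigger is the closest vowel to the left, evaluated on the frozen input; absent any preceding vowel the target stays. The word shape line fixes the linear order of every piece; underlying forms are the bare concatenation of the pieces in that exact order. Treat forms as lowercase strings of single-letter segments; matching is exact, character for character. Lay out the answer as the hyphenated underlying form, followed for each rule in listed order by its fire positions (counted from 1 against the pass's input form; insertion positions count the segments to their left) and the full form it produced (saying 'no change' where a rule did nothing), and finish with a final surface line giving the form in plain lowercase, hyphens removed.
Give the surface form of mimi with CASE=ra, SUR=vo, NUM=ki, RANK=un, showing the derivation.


underlying: mimi-ti-k-u-ku
1. o -> e, u -> i / F C0 _: fires at position(s) 8: mimitikiku
surface: mimitikiku


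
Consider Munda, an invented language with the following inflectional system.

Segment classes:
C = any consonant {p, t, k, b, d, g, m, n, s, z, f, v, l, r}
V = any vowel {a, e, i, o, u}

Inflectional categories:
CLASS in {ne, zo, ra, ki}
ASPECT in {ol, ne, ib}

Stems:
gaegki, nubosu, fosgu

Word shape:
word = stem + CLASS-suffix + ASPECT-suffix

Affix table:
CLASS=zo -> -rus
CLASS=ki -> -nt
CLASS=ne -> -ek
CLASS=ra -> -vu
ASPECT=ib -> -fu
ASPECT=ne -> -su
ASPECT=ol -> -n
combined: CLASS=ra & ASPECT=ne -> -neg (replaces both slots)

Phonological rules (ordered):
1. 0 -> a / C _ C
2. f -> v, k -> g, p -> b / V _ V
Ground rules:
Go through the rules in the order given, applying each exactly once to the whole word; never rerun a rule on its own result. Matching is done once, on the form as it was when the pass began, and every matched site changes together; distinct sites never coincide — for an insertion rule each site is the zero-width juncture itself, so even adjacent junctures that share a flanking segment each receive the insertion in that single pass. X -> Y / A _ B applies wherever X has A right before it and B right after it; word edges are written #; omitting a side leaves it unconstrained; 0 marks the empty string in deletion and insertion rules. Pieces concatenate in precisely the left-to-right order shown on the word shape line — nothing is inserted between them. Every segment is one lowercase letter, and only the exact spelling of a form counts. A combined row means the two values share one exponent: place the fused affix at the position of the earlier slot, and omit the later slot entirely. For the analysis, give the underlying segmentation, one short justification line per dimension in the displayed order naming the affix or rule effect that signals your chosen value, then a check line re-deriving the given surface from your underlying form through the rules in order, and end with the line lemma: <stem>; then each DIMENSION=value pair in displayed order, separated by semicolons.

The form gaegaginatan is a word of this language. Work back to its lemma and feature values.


underlying: gaegki-nt-n
CLASS=ki - signalled by the affix -nt
ASPECT=ol - signalled by the affix -n
check: gaegkintn -> gaegakinatan -> gaegaginatan
lemma: gaegki; CLASS=ki; ASPECT=ol
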